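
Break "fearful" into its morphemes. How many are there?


Word: "fearful"
Morphemes: fear | -ful
Each morpheme carries meaning
= 2 morphemes


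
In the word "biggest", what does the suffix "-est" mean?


Suffix: -est
Example: biggest = big + -est, with a spelling change
Meaning = most


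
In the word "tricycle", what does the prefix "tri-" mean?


Prefix: tri-
Example: tricycle = tri- + cycle
Meaning = three


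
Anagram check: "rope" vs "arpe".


Word 1: "rope" → sorted: eopr
Word 2: "arpe" → sorted: aepr
Same letters? eopr != aepr
Anagram = No


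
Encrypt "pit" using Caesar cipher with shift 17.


Word: "pit"
Shift: 17
Each letter → (letter + shift) mod 26:
  'p' (15) + 17 = 6 → 'g'
  'i' (8) + 17 = 25 → 'z'
  't' (19) + 17 = 10 → 'k'
Result = "gzk"


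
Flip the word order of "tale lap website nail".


Original: "tale lap website nail"
Words (1..n): tale | lap | website | nail
Reversed (n..1): nail | website | lap | tale
Result = "nail website lap tale"


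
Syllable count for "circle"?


Word: "circle"
Syllable breakdown: cir-cle
Counting: 2 parts
= 2 syllables


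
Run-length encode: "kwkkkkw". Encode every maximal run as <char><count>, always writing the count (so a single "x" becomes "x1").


String: "kwkkkkw"
Scanning for consecutive runs:
  'k' x 1
  'w' x 1
  'k' x 4
  'w' x 1
RLE = "k1w1k4w1"


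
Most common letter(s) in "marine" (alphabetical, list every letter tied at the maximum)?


Word: "marine"
Letter counts:
  'a': 1
  'e': 1
  'i': 1
  'm': 1
  'n': 1
  'r': 1
Maximum count = 1
Most frequent = 'a', 'e', 'i', 'm', 'n', 'r' (1 time each)


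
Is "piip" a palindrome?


Word: "piip"
Reversed: "piip"
Forward == Backward? piip == piip
Palindrome = Yes


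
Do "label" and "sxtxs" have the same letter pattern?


Pattern of "label": [0, 1, 2, 3, 0]
Pattern of "sxtxs": [0, 1, 2, 1, 0]
Patterns do not match
Same pattern = No


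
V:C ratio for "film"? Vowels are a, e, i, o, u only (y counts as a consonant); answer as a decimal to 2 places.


Word: "film"
Vowels (a,e,i,o,u): 1
Consonants: 3
Ratio = 1/3
= 0.33


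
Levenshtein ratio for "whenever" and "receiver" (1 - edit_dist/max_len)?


Word 1: "whenever" (length 8)
Word 2: "receiver" (length 8)
One optimal edit sequence:
  1. delete 'w'  (+1)
  2. substitute 'h' -> 'r'  (+1)
  3. keep 'e'
  4. substitute 'n' -> 'c'  (+1)
  5. keep 'e'
  6. insert 'i'  (+1)
  7. keep 'v'
  8. keep 'e'
  9. keep 'r'
Edit distance = 4
Max length = max(8, 8) = 8
Similarity = 1 - 4/8
= 0.5000


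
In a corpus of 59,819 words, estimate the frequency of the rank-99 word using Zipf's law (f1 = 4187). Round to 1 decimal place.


Zipf's law: f(r) = f(1) / r
f(1) = 4187
f(99) = 4187 / 99
= 42.3 occurrences


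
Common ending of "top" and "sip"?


Word 1: "top"
Word 2: "sip"
Comparing from end:
  Pos -1: 'p' == 'p'
  Pos -2: 'o' != 'i' (stop)
LCS = "p" (length 1)


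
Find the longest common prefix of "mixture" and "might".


Word 1: "mixture"
Word 2: "might"
Comparing from start:
  Pos 0: 'm' == 'm'
  Pos 1: 'i' == 'i'
  Pos 2: 'x' != 'g' (stop)
LCP = "mi" (length 2)


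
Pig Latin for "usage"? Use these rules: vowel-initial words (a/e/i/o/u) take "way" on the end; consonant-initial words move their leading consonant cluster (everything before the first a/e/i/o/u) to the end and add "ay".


Word: "usage"
Starts with vowel → add 'way'
Pig Latin = "usageway"


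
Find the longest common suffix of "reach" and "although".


Word 1: "reach"
Word 2: "although"
Comparing from end:
  Pos -1: 'h' == 'h'
  Pos -2: 'c' != 'g' (stop)
LCS = "h" (length 1)


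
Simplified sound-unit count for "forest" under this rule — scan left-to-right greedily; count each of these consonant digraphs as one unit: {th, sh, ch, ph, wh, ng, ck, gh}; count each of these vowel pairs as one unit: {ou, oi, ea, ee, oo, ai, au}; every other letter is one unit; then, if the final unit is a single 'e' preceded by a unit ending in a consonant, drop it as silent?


Word: "forest" (6 letters)
Left-to-right scan:
  [1] 'f' (letter)
  [2] 'o' (letter)
  [3] 'r' (letter)
  [4] 'e' (letter)
  [5] 's' (letter)
  [6] 't' (letter)
Units from scan: 6
Sound units = 6 units


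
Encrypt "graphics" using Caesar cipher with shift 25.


Word: "graphics"
Shift: 25
Each letter → (letter + shift) mod 26:
  'g' (6) + 25 = 5 → 'f'
  'r' (17) + 25 = 16 → 'q'
  'a' (0) + 25 = 25 → 'z'
  'p' (15) + 25 = 14 → 'o'
  'h' (7) + 25 = 6 → 'g'
  'i' (8) + 25 = 7 → 'h'
  'c' (2) + 25 = 1 → 'b'
  's' (18) + 25 = 17 → 'r'
Result = "fqzoghbr"


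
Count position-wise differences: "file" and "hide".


Comparing character by character (same length = 4):
  Pos 0: 'f' vs 'h' !=
  Pos 1: 'i' vs 'i' =
  Pos 2: 'l' vs 'd' !=
  Pos 3: 'e' vs 'e' =
Hamming distance = 2


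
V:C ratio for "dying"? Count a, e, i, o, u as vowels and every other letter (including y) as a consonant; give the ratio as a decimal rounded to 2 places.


Word: "dying"
Vowels (a,e,i,o,u): 1
Consonants: 4
Ratio = 1/4
= 0.25


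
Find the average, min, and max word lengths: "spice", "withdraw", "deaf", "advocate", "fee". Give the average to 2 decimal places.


Lengths: "spice"=5, "withdraw"=8, "deaf"=4, "advocate"=8, "fee"=3
Sum = 28, Count = 5
Average = 28/5 = 5.60
= avg=5.60, min=3, max=8


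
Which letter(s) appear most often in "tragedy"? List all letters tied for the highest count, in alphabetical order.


Word: "tragedy"
Letter counts:
  'a': 1
  'd': 1
  'e': 1
  'g': 1
  'r': 1
  't': 1
  'y': 1
Maximum count = 1
Most frequent = 'a', 'd', 'e', 'g', 'r', 't', 'y' (1 time each)


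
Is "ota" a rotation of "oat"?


Word: "oat", Candidate: "ota"
Method: check if candidate is substring of word+word
"oatoat" contains "ota"? No
Is rotation = No


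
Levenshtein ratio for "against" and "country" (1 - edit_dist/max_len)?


Word 1: "against" (length 7)
Word 2: "country" (length 7)
One optimal edit sequence:
  1. substitute 'a' -> 'c'  (+1)
  2. substitute 'g' -> 'o'  (+1)
  3. substitute 'a' -> 'u'  (+1)
  4. substitute 'i' -> 'n'  (+1)
  5. substitute 'n' -> 't'  (+1)
  6. substitute 's' -> 'r'  (+1)
  7. substitute 't' -> 'y'  (+1)
Edit distance = 7
Max length = max(7, 7) = 7
Similarity = 1 - 7/7
= 0.0000


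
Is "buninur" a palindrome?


Word: "buninur"
Reversed: "runinub"
Forward == Backward? buninur != runinub
Palindrome = No


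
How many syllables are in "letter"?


Word: "letter"
Syllable breakdown: let-ter
Counting: 2 parts
= 2 syllables


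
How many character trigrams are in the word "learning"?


Word: "learning" (length 8)
Number of 3-grams = length - 3 + 1 = 8 - 3 + 1
= 6


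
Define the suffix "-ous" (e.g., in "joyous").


Suffix: -ous
As in: joyous -> joy + -ous
Meaning = having quality of


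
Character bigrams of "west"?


Word: "west" (length 4)
Number of bigrams = 4 - 2 + 1 = 3
  Position 0: "we"
  Position 1: "es"
  Position 2: "st"
Bigrams = "we", "es", "st"


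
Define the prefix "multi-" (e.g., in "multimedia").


Prefix: multi-
As in: multimedia -> multi- + media
Meaning = many


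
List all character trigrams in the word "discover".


Word: "discover" (length 8)
Number of trigrams = 8 - 3 + 1 = 6
  Position 0: "dis"
  Position 1: "isc"
  Position 2: "sco"
  Position 3: "cov"
  Position 4: "ove"
  Position 5: "ver"
Trigrams = "dis", "isc", "sco", "cov", "ove", "ver"


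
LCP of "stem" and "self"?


Word 1: "stem"
Word 2: "self"
Comparing from start:
  Pos 0: 's' == 's'
  Pos 1: 't' != 'e' (stop)
LCP = "s" (length 1)


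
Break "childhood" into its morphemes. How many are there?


Word: "childhood"
Morphemes: child + -hood
Each morpheme carries meaning
= 2 morphemes


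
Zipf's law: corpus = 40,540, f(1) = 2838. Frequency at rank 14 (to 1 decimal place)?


Zipf's law: f(r) = f(1) / r
f(1) = 2838
f(14) = 2838 / 14
= 202.7 occurrences


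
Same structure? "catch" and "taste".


Pattern of "catch": [0, 1, 2, 0, 3]
Pattern of "taste": [0, 1, 2, 0, 3]
Patterns match
Same pattern = Yes


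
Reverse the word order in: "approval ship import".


Original: "approval ship import"
Words (1..n): approval | ship | import
Reversed (n..1): import | ship | approval
Result = "import ship approval"


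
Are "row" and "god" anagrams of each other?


Word 1: "row" → sorted: orw
Word 2: "god" → sorted: dgo
Same letters? orw != dgo
Anagram = No


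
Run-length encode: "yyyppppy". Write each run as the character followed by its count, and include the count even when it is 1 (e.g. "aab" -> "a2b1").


String: "yyyppppy"
Scanning for consecutive runs:
  'y' x 3
  'p' x 4
  'y' x 1
RLE = "y3p4y1"


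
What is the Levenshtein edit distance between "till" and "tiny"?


Word 1: "till" (length 4)
Word 2: "tiny" (length 4)
One optimal edit sequence (insert/delete/substitute each cost 1):
  1. keep 't'
  2. keep 'i'
  3. substitute 'l' -> 'n'  (+1)
  4. substitute 'l' -> 'y'  (+1)
Total edit operations: 2
Edit distance = 2


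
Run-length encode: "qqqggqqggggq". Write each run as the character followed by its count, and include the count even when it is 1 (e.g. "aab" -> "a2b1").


String: "qqqggqqggggq"
Scanning for consecutive runs:
  'q' x 3
  'g' x 2
  'q' x 2
  'g' x 4
  'q' x 1
RLE = "q3g2q2g4q1"


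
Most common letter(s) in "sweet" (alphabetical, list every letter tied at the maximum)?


Word: "sweet"
Letter counts:
  'e': 2
  's': 1
  't': 1
  'w': 1
Maximum count = 2
Most frequent = 'e' (2 times each)


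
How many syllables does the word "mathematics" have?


Word: "mathematics"
Syllable breakdown: math · e · mat · ics
Counting: 4 parts
= 4 syllables


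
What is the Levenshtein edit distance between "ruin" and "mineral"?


Word 1: "ruin" (length 4)
Word 2: "mineral" (length 7)
One optimal edit sequence (insert/delete/substitute each cost 1):
  1. delete 'r'  (+1)
  2. substitute 'u' -> 'm'  (+1)
  3. keep 'i'
  4. keep 'n'
  5. insert 'e'  (+1)
  6. insert 'r'  (+1)
  7. insert 'a'  (+1)
  8. insert 'l'  (+1)
Total edit operations: 6
Edit distance = 6


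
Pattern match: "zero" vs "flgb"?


Pattern of "zero": [0, 1, 2, 3]
Pattern of "flgb": [0, 1, 2, 3]
Patterns match
Same pattern = Yes


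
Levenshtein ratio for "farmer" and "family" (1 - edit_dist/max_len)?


Word 1: "farmer" (length 6)
Word 2: "family" (length 6)
One optimal edit sequence:
  1. keep 'f'
  2. keep 'a'
  3. substitute 'r' -> 'm'  (+1)
  4. substitute 'm' -> 'i'  (+1)
  5. substitute 'e' -> 'l'  (+1)
  6. substitute 'r' -> 'y'  (+1)
Edit distance = 4
Max length = max(6, 6) = 6
Similarity = 1 - 4/6
= 0.3333


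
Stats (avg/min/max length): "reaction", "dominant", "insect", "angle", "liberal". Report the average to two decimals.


Lengths: "reaction"=8, "dominant"=8, "insect"=6, "angle"=5, "liberal"=7
Sum = 34, Count = 5
Average = 34/5 = 6.80
= avg=6.80, min=5, max=8


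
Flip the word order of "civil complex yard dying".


Original: "civil complex yard dying"
Words (1..n): civil | complex | yard | dying
Reversed (n..1): dying | yard | complex | civil
Result = "dying yard complex civil"


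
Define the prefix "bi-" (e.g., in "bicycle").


Prefix: bi-
As in: bicycle -> bi- + cycle
Meaning = two


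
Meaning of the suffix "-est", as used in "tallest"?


Suffix: -est
As in: tallest -> tall + -est
Meaning = most


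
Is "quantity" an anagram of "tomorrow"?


Word 1: "tomorrow" → sorted: mooorrtw
Word 2: "quantity" → sorted: ainqttuy
Same letters? mooorrtw != ainqttuy
Anagram = No


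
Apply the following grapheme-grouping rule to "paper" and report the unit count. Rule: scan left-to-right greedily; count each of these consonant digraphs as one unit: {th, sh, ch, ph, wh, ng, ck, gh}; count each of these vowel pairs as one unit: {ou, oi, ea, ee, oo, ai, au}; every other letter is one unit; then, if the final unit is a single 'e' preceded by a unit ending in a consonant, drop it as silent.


Word: "paper" (5 letters)
Left-to-right scan:
  (1) 'p' (letter)
  (2) 'a' (letter)
  (3) 'p' (letter)
  (4) 'e' (letter)
  (5) 'r' (letter)
Units from scan: 5
Sound units = 5 units


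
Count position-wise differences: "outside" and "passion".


Comparing character by character (same length = 7):
  Pos 0: 'o' vs 'p' !=
  Pos 1: 'u' vs 'a' !=
  Pos 2: 't' vs 's' !=
  Pos 3: 's' vs 's' =
  Pos 4: 'i' vs 'i' =
  Pos 5: 'd' vs 'o' !=
  Pos 6: 'e' vs 'n' !=
Hamming distance = 5


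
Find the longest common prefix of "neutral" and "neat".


Word 1: "neutral"
Word 2: "neat"
Comparing from start:
  Pos 0: 'n' == 'n'
  Pos 1: 'e' == 'e'
  Pos 2: 'u' != 'a' (stop)
LCP = "ne" (length 2)


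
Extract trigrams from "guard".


Word: "guard" (length 5)
Number of trigrams = 5 - 3 + 1 = 3
  Position 0: "gua"
  Position 1: "uar"
  Position 2: "ard"
Trigrams = "gua", "uar", "ard"


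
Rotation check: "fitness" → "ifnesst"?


Word: "fitness", Candidate: "ifnesst"
Method: check if candidate is substring of word+word
"fitnessfitness" contains "ifnesst"? No
Is rotation = No


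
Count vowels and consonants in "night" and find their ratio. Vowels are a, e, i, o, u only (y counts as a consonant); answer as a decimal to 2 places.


Word: "night"
Vowels (a,e,i,o,u): 1
Consonants: 4
Ratio = 1/4
= 0.25


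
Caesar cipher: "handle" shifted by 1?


Word: "handle"
Shift: 1
Each letter → (letter + shift) mod 26:
  'h' (7) + 1 = 8 → 'i'
  'a' (0) + 1 = 1 → 'b'
  'n' (13) + 1 = 14 → 'o'
  'd' (3) + 1 = 4 → 'e'
  'l' (11) + 1 = 12 → 'm'
  'e' (4) + 1 = 5 → 'f'
Result = "iboemf"


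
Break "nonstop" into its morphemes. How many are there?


Word: "nonstop"
Morphemes: non- + stop
Each morpheme carries meaning
= 2 morphemes


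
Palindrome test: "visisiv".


Word: "visisiv"
Reversed: "visisiv"
Forward == Backward? visisiv == visisiv
Palindrome = Yes


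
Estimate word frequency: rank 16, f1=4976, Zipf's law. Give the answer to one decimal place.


Zipf's law: f(r) = f(1) / r
f(1) = 4976
f(16) = 4976 / 16
= 311.0 occurrences


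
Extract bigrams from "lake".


Word: "lake" (length 4)
Number of bigrams = 4 - 2 + 1 = 3
  Position 0: "la"
  Position 1: "ak"
  Position 2: "ke"
Bigrams = "la", "ak", "ke"


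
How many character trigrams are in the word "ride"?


Word: "ride" (length 4)
Number of 3-grams = length - 3 + 1 = 4 - 3 + 1
= 2


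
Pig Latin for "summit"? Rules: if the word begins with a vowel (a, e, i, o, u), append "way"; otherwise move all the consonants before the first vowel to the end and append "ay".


Word: "summit"
Starts with consonant(s) → move to end, add 'ay'
Consonant cluster: "s"
Pig Latin = "ummitsay"


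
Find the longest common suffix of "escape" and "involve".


Word 1: "escape"
Word 2: "involve"
Comparing from end:
  Pos -1: 'e' == 'e'
  Pos -2: 'p' != 'v' (stop)
LCS = "e" (length 1)


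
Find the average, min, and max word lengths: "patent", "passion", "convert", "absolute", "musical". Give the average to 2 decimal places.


Lengths: "patent"=6, "passion"=7, "convert"=7, "absolute"=8, "musical"=7
Sum = 35, Count = 5
Average = 35/5 = 7.00
= avg=7.00, min=6, max=8


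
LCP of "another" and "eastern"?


Word 1: "another"
Word 2: "eastern"
Comparing from start:
  Pos 0: 'a' != 'e' (stop)
LCP = "" (length 0)


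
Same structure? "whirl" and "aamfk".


Pattern of "whirl": [0, 1, 2, 3, 4]
Pattern of "aamfk": [0, 0, 1, 2, 3]
Patterns do not match
Same pattern = No


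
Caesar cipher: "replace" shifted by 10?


Word: "replace"
Shift: 10
Each letter → (letter + shift) mod 26:
  'r' (17) + 10 = 1 → 'b'
  'e' (4) + 10 = 14 → 'o'
  'p' (15) + 10 = 25 → 'z'
  'l' (11) + 10 = 21 → 'v'
  'a' (0) + 10 = 10 → 'k'
  'c' (2) + 10 = 12 → 'm'
  'e' (4) + 10 = 14 → 'o'
Result = "bozvkmo"


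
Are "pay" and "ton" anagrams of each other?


Word 1: "pay" → sorted: apy
Word 2: "ton" → sorted: not
Same letters? apy != not
Anagram = No


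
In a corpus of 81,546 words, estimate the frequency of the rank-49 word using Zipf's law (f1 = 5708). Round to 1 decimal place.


Zipf's law: f(r) = f(1) / r
f(1) = 5708
f(49) = 5708 / 49
= 116.5 occurrences


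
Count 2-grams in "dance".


Word: "dance" (length 5)
Number of 2-grams = length - 2 + 1 = 5 - 2 + 1
= 4


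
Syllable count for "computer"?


Word: "computer"
Syllable breakdown: com · pu · ter
Counting: 3 parts
= 3 syllables


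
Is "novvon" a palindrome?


Word: "novvon"
Reversed: "novvon"
Forward == Backward? novvon == novvon
Palindrome = Yes


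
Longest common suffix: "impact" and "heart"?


Word 1: "impact"
Word 2: "heart"
Comparing from end:
  Pos -1: 't' == 't'
  Pos -2: 'c' != 'r' (stop)
LCS = "t" (length 1)


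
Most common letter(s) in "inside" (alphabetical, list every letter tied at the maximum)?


Word: "inside"
Letter counts:
  'd': 1
  'e': 1
  'i': 2
  'n': 1
  's': 1
Maximum count = 2
Most frequent = 'i' (2 times each)


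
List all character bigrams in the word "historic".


Word: "historic" (length 8)
Number of bigrams = 8 - 2 + 1 = 7
  Position 0: "hi"
  Position 1: "is"
  Position 2: "st"
  Position 3: "to"
  Position 4: "or"
  Position 5: "ri"
  Position 6: "ic"
Bigrams = "hi", "is", "st", "to", "or", "ri", "ic"


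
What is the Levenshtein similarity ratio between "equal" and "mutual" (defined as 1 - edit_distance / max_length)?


Word 1: "equal" (length 5)
Word 2: "mutual" (length 6)
One optimal edit sequence:
  1. insert 'm'  (+1)
  2. substitute 'e' -> 'u'  (+1)
  3. substitute 'q' -> 't'  (+1)
  4. keep 'u'
  5. keep 'a'
  6. keep 'l'
Edit distance = 3
Max length = max(5, 6) = 6
Similarity = 1 - 3/6
= 0.5000


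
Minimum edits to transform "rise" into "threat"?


Word 1: "rise" (length 4)
Word 2: "threat" (length 6)
One optimal edit sequence (insert/delete/substitute each cost 1):
  1. insert 't'  (+1)
  2. insert 'h'  (+1)
  3. keep 'r'
  4. substitute 'i' -> 'e'  (+1)
  5. substitute 's' -> 'a'  (+1)
  6. substitute 'e' -> 't'  (+1)
Total edit operations: 5
Edit distance = 5


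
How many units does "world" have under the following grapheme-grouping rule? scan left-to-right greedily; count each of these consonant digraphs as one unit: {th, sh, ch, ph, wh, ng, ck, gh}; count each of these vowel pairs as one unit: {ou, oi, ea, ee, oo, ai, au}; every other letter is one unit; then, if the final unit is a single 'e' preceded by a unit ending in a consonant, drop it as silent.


Word: "world" (5 letters)
Left-to-right scan:
  (1) 'w' (letter)
  (2) 'o' (letter)
  (3) 'r' (letter)
  (4) 'l' (letter)
  (5) 'd' (letter)
Units from scan: 5
Sound units = 5 units


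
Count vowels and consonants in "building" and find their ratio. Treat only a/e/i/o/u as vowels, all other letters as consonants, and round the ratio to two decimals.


Word: "building"
Vowels (a,e,i,o,u): 3
Consonants: 5
Ratio = 3/5
= 0.60


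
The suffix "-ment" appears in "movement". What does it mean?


Suffix: -ment
Example: movement (move + -ment)
Meaning = result of action


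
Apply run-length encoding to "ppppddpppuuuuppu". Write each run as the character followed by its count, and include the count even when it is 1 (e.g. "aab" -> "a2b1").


String: "ppppddpppuuuuppu"
Scanning for consecutive runs:
  'p' x 4
  'd' x 2
  'p' x 3
  'u' x 4
  'p' x 2
  'u' x 1
RLE = "p4d2p3u4p2u1"


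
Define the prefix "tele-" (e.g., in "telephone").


Prefix: tele-
Example: telephone (tele- + phone)
Meaning = distant


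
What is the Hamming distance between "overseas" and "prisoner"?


Comparing character by character (same length = 8):
  Pos 0: 'o' vs 'p' !=
  Pos 1: 'v' vs 'r' !=
  Pos 2: 'e' vs 'i' !=
  Pos 3: 'r' vs 's' !=
  Pos 4: 's' vs 'o' !=
  Pos 5: 'e' vs 'n' !=
  Pos 6: 'a' vs 'e' !=
  Pos 7: 's' vs 'r' !=
Hamming distance = 8


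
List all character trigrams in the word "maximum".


Word: "maximum" (length 7)
Number of trigrams = 7 - 3 + 1 = 5
  Position 0: "max"
  Position 1: "axi"
  Position 2: "xim"
  Position 3: "imu"
  Position 4: "mum"
Trigrams = "max", "axi", "xim", "imu", "mum"


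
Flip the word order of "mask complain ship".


Original: "mask complain ship"
Words (1..n): mask | complain | ship
Reversed (n..1): ship | complain | mask
Result = "ship complain mask"


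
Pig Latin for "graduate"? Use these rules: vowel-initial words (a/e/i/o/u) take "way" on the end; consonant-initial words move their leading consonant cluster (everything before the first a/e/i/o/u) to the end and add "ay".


Word: "graduate"
Starts with consonant(s) → move to end, add 'ay'
Consonant cluster: "gr"
Pig Latin = "aduategray"


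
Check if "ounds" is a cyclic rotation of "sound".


Word: "sound", Candidate: "ounds"
Method: check if candidate is substring of word+word
"soundsound" contains "ounds"? Yes
Is rotation = Yes


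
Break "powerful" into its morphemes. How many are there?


Word: "powerful"
Morphemes: power + -ful
Each morpheme carries meaning
= 2 morphemes


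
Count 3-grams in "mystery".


Word: "mystery" (length 7)
Number of 3-grams = length - 3 + 1 = 7 - 3 + 1
= 5


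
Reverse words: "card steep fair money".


Original: "card steep fair money"
Words (1..n): card | steep | fair | money
Reversed (n..1): money | fair | steep | card
Result = "money fair steep card"


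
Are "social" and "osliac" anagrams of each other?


Word 1: "social" → sorted: acilos
Word 2: "osliac" → sorted: acilos
Same letters? acilos == acilos
Anagram = Yes


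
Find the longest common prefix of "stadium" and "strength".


Word 1: "stadium"
Word 2: "strength"
Comparing from start:
  Pos 0: 's' == 's'
  Pos 1: 't' == 't'
  Pos 2: 'a' != 'r' (stop)
LCP = "st" (length 2)


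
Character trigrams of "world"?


Word: "world" (length 5)
Number of trigrams = 5 - 3 + 1 = 3
  Position 0: "wor"
  Position 1: "orl"
  Position 2: "rld"
Trigrams = "wor", "orl", "rld"


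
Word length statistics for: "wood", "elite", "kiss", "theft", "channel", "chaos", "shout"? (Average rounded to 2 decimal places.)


Lengths: "wood"=4, "elite"=5, "kiss"=4, "theft"=5, "channel"=7, "chaos"=5, "shout"=5
Sum = 35, Count = 7
Average = 35/7 = 5.00
= avg=5.00, min=4, max=7


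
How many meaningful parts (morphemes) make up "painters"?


Word: "painters"
Morphemes: paint + -er + -s
Each morpheme carries meaning
= 3 morphemes


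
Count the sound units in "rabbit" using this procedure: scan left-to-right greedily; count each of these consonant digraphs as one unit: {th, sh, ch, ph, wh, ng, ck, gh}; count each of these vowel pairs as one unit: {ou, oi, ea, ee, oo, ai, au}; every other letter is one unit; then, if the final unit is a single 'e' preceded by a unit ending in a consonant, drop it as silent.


Word: "rabbit" (6 letters)
Left-to-right scan:
  1. 'r' (letter)
  2. 'a' (letter)
  3. 'b' (letter)
  4. 'b' (letter)
  5. 'i' (letter)
  6. 't' (letter)
Units from scan: 6
Sound units = 6 units


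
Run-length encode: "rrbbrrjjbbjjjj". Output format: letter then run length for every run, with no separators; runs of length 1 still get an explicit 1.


String: "rrbbrrjjbbjjjj"
Scanning for consecutive runs:
  'r' x 2
  'b' x 2
  'r' x 2
  'j' x 2
  'b' x 2
  'j' x 4
RLE = "r2b2r2j2b2j4"


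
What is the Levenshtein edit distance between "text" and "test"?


Word 1: "text" (length 4)
Word 2: "test" (length 4)
One optimal edit sequence (insert/delete/substitute each cost 1):
  1. keep 't'
  2. keep 'e'
  3. substitute 'x' -> 's'  (+1)
  4. keep 't'
Total edit operations: 1
Edit distance = 1


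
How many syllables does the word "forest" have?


Word: "forest"
Syllable breakdown: for-est
Counting: 2 parts
= 2 syllables


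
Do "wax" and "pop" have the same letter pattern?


Pattern of "wax": [0, 1, 2]
Pattern of "pop": [0, 1, 0]
Patterns do not match
Same pattern = No


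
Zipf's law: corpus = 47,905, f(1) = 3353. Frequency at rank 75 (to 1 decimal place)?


Zipf's law: f(r) = f(1) / r
f(1) = 3353
f(75) = 3353 / 75
= 44.7 occurrences


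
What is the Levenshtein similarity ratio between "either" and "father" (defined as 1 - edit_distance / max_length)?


Word 1: "either" (length 6)
Word 2: "father" (length 6)
One optimal edit sequence:
  1. substitute 'e' -> 'f'  (+1)
  2. substitute 'i' -> 'a'  (+1)
  3. keep 't'
  4. keep 'h'
  5. keep 'e'
  6. keep 'r'
Edit distance = 2
Max length = max(6, 6) = 6
Similarity = 1 - 2/6
= 0.6667


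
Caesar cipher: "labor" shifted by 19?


Word: "labor"
Shift: 19
Each letter → (letter + shift) mod 26:
  'l' (11) + 19 = 4 → 'e'
  'a' (0) + 19 = 19 → 't'
  'b' (1) + 19 = 20 → 'u'
  'o' (14) + 19 = 7 → 'h'
  'r' (17) + 19 = 10 → 'k'
Result = "etuhk"


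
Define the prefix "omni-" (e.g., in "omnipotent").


Prefix: omni-
Example: omnipotent = omni- + potent
Meaning = all


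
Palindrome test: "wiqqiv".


Word: "wiqqiv"
Reversed: "viqqiw"
Forward == Backward? wiqqiv != viqqiw
Palindrome = No


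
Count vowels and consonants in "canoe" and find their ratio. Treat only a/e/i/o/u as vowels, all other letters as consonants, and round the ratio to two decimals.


Word: "canoe"
Vowels (a,e,i,o,u): 3
Consonants: 2
Ratio = 3/2
= 1.50


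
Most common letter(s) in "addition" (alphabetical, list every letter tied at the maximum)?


Word: "addition"
Letter counts:
  'a': 1
  'd': 2
  'i': 2
  'n': 1
  'o': 1
  't': 1
Maximum count = 2
Most frequent = 'd', 'i' (2 times each)


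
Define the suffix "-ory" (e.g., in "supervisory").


Suffix: -ory
Example: supervisory (supervise + -ory, with a spelling change)
Meaning = relating to / place for


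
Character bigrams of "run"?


Word: "run" (length 3)
Number of bigrams = 3 - 2 + 1 = 2
  Position 0: "ru"
  Position 1: "un"
Bigrams = "ru", "un"


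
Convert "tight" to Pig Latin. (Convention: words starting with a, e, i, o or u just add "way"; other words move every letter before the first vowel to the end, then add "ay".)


Word: "tight"
Starts with consonant(s) → move to end, add 'ay'
Consonant cluster: "t"
Pig Latin = "ighttay"


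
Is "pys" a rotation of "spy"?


Word: "spy", Candidate: "pys"
Method: check if candidate is substring of word+word
"spyspy" contains "pys"? Yes
Is rotation = Yes


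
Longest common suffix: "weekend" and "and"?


Word 1: "weekend"
Word 2: "and"
Comparing from end:
  Pos -1: 'd' == 'd'
  Pos -2: 'n' == 'n'
  Pos -3: 'e' != 'a' (stop)
LCS = "nd" (length 2)


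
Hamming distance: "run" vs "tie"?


Comparing character by character (same length = 3):
  Pos 0: 'r' vs 't' !=
  Pos 1: 'u' vs 'i' !=
  Pos 2: 'n' vs 'e' !=
Hamming distance = 3


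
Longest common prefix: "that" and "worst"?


Word 1: "that"
Word 2: "worst"
Comparing from start:
  Pos 0: 't' != 'w' (stop)
LCP = "" (length 0)


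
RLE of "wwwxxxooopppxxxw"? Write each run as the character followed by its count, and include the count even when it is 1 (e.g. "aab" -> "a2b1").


String: "wwwxxxooopppxxxw"
Scanning for consecutive runs:
  'w' x 3
  'x' x 3
  'o' x 3
  'p' x 3
  'x' x 3
  'w' x 1
RLE = "w3x3o3p3x3w1"


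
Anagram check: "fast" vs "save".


Word 1: "fast" → sorted: afst
Word 2: "save" → sorted: aesv
Same letters? afst != aesv
Anagram = No


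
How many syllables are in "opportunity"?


Word: "opportunity"
Syllable breakdown: op | por | tu | ni | ty
Counting: 5 parts
= 5 syllables


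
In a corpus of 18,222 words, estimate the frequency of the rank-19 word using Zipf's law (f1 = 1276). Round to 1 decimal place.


Zipf's law: f(r) = f(1) / r
f(1) = 1276
f(19) = 1276 / 19
= 67.2 occurrences


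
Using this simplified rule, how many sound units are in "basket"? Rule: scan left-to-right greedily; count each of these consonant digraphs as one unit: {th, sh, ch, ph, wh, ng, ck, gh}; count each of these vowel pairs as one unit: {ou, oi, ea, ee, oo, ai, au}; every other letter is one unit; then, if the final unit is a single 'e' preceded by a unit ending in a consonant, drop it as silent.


Word: "basket" (6 letters)
Left-to-right scan:
  1. 'b' (letter)
  2. 'a' (letter)
  3. 's' (letter)
  4. 'k' (letter)
  5. 'e' (letter)
  6. 't' (letter)
Units from scan: 6
Sound units = 6 units


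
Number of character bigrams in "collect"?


Word: "collect" (length 7)
Number of 2-grams = length - 2 + 1 = 7 - 2 + 1
= 6


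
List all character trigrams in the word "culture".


Word: "culture" (length 7)
Number of trigrams = 7 - 3 + 1 = 5
  Position 0: "cul"
  Position 1: "ult"
  Position 2: "ltu"
  Position 3: "tur"
  Position 4: "ure"
Trigrams = "cul", "ult", "ltu", "tur", "ure"


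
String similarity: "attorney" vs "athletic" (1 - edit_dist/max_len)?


Word 1: "attorney" (length 8)
Word 2: "athletic" (length 8)
One optimal edit sequence:
  1. keep 'a'
  2. keep 't'
  3. substitute 't' -> 'h'  (+1)
  4. substitute 'o' -> 'l'  (+1)
  5. substitute 'r' -> 'e'  (+1)
  6. substitute 'n' -> 't'  (+1)
  7. substitute 'e' -> 'i'  (+1)
  8. substitute 'y' -> 'c'  (+1)
Edit distance = 6
Max length = max(8, 8) = 8
Similarity = 1 - 6/8
= 0.2500


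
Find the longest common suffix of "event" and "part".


Word 1: "event"
Word 2: "part"
Comparing from end:
  Pos -1: 't' == 't'
  Pos -2: 'n' != 'r' (stop)
LCS = "t" (length 1)


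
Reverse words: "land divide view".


Original: "land divide view"
Words (1..n): land | divide | view
Reversed (n..1): view | divide | land
Result = "view divide land"


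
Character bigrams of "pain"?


Word: "pain" (length 4)
Number of bigrams = 4 - 2 + 1 = 3
  Position 0: "pa"
  Position 1: "ai"
  Position 2: "in"
Bigrams = "pa", "ai", "in"


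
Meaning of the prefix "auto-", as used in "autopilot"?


Prefix: auto-
Example: autopilot = auto- + pilot
Meaning = self


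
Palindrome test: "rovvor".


Word: "rovvor"
Reversed: "rovvor"
Forward == Backward? rovvor == rovvor
Palindrome = Yes


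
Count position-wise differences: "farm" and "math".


Comparing character by character (same length = 4):
  Pos 0: 'f' vs 'm' !=
  Pos 1: 'a' vs 'a' =
  Pos 2: 'r' vs 't' !=
  Pos 3: 'm' vs 'h' !=
Hamming distance = 3


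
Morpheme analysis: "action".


Word: "action"
Morphemes: act / -ion
Each morpheme carries meaning
= 2 morphemes


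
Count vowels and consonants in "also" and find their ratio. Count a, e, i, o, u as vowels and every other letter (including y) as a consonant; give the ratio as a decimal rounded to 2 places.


Word: "also"
Vowels (a,e,i,o,u): 2
Consonants: 2
Ratio = 2/2
= 1.00


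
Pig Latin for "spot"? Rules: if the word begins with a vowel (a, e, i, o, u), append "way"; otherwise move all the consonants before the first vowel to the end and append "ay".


Word: "spot"
Starts with consonant(s) → move to end, add 'ay'
Consonant cluster: "sp"
Pig Latin = "otspay"


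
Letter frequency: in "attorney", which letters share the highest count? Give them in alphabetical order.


Word: "attorney"
Letter counts:
  'a': 1
  'e': 1
  'n': 1
  'o': 1
  'r': 1
  't': 2
  'y': 1
Maximum count = 2
Most frequent = 't' (2 times each)


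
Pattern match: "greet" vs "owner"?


Pattern of "greet": [0, 1, 2, 2, 3]
Pattern of "owner": [0, 1, 2, 3, 4]
Patterns do not match
Same pattern = No


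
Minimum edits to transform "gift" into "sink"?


Word 1: "gift" (length 4)
Word 2: "sink" (length 4)
One optimal edit sequence (insert/delete/substitute each cost 1):
  1. substitute 'g' -> 's'  (+1)
  2. keep 'i'
  3. substitute 'f' -> 'n'  (+1)
  4. substitute 't' -> 'k'  (+1)
Total edit operations: 3
Edit distance = 3


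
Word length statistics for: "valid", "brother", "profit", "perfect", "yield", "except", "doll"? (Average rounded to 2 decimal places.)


Lengths: "valid"=5, "brother"=7, "profit"=6, "perfect"=7, "yield"=5, "except"=6, "doll"=4
Sum = 40, Count = 7
Average = 40/7 = 5.71
= avg=5.71, min=4, max=7


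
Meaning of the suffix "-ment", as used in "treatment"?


Suffix: -ment
As in: treatment -> treat + -ment
Meaning = result of action


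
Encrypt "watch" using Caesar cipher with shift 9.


Word: "watch"
Shift: 9
Each letter → (letter + shift) mod 26:
  'w' (22) + 9 = 5 → 'f'
  'a' (0) + 9 = 9 → 'j'
  't' (19) + 9 = 2 → 'c'
  'c' (2) + 9 = 11 → 'l'
  'h' (7) + 9 = 16 → 'q'
Result = "fjclq"


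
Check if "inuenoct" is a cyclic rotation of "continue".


Word: "continue", Candidate: "inuenoct"
Method: check if candidate is substring of word+word
"continuecontinue" contains "inuenoct"? No
Is rotation = No


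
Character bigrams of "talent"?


Word: "talent" (length 6)
Number of bigrams = 6 - 2 + 1 = 5
  Position 0: "ta"
  Position 1: "al"
  Position 2: "le"
  Position 3: "en"
  Position 4: "nt"
Bigrams = "ta", "al", "le", "en", "nt"


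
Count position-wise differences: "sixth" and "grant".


Comparing character by character (same length = 5):
  Pos 0: 's' vs 'g' !=
  Pos 1: 'i' vs 'r' !=
  Pos 2: 'x' vs 'a' !=
  Pos 3: 't' vs 'n' !=
  Pos 4: 'h' vs 't' !=
Hamming distance = 5


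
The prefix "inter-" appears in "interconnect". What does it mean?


Prefix: inter-
Example: interconnect (inter- + connect)
Meaning = between


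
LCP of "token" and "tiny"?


Word 1: "token"
Word 2: "tiny"
Comparing from start:
  Pos 0: 't' == 't'
  Pos 1: 'o' != 'i' (stop)
LCP = "t" (length 1)


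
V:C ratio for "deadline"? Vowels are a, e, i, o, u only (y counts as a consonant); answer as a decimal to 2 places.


Word: "deadline"
Vowels (a,e,i,o,u): 4
Consonants: 4
Ratio = 4/4
= 1.00


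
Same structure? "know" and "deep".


Pattern of "know": [0, 1, 2, 3]
Pattern of "deep": [0, 1, 1, 2]
Patterns do not match
Same pattern = No


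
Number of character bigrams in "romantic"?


Word: "romantic" (length 8)
Number of 2-grams = length - 2 + 1 = 8 - 2 + 1
= 7


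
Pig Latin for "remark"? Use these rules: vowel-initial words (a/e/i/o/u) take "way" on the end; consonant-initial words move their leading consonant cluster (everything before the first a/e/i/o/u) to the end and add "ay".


Word: "remark"
Starts with consonant(s) → move to end, add 'ay'
Consonant cluster: "r"
Pig Latin = "emarkray"


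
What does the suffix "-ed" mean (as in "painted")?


Suffix: -ed
Example: painted = paint + -ed
Meaning = past tense


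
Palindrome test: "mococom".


Word: "mococom"
Reversed: "mococom"
Forward == Backward? mococom == mococom
Palindrome = Yes


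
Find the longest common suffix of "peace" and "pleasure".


Word 1: "peace"
Word 2: "pleasure"
Comparing from end:
  Pos -1: 'e' == 'e'
  Pos -2: 'c' != 'r' (stop)
LCS = "e" (length 1)


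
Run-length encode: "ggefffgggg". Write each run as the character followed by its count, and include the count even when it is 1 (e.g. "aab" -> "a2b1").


String: "ggefffgggg"
Scanning for consecutive runs:
  'g' x 2
  'e' x 1
  'f' x 3
  'g' x 4
RLE = "g2e1f3g4"


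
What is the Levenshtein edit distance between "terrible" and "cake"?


Word 1: "terrible" (length 8)
Word 2: "cake" (length 4)
One optimal edit sequence (insert/delete/substitute each cost 1):
  1. delete 't'  (+1)
  2. delete 'e'  (+1)
  3. delete 'r'  (+1)
  4. delete 'r'  (+1)
  5. substitute 'i' -> 'c'  (+1)
  6. substitute 'b' -> 'a'  (+1)
  7. substitute 'l' -> 'k'  (+1)
  8. keep 'e'
Total edit operations: 7
Edit distance = 7


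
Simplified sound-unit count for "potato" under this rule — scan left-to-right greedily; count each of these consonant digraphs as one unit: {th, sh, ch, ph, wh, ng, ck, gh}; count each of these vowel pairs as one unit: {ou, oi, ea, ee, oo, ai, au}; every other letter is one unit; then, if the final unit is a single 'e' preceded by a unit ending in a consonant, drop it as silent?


Word: "potato" (6 letters)
Left-to-right scan:
  1. 'p' (letter)
  2. 'o' (letter)
  3. 't' (letter)
  4. 'a' (letter)
  5. 't' (letter)
  6. 'o' (letter)
Units from scan: 6
Sound units = 6 units


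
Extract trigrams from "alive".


Word: "alive" (length 5)
Number of trigrams = 5 - 3 + 1 = 3
  Position 0: "ali"
  Position 1: "liv"
  Position 2: "ive"
Trigrams = "ali", "liv", "ive"


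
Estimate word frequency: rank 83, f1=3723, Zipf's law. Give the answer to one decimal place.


Zipf's law: f(r) = f(1) / r
f(1) = 3723
f(83) = 3723 / 83
= 44.9 occurrences


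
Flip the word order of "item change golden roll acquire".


Original: "item change golden roll acquire"
Words (1..n): item | change | golden | roll | acquire
Reversed (n..1): acquire | roll | golden | change | item
Result = "acquire roll golden change item"


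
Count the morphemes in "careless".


Word: "careless"
Morphemes: care | -less
Each morpheme carries meaning
= 2 morphemes


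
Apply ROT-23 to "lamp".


Word: "lamp"
Shift: 23
Each letter → (letter + shift) mod 26:
  'l' (11) + 23 = 8 → 'i'
  'a' (0) + 23 = 23 → 'x'
  'm' (12) + 23 = 9 → 'j'
  'p' (15) + 23 = 12 → 'm'
Result = "ixjm"


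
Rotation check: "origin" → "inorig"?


Word: "origin", Candidate: "inorig"
Method: check if candidate is substring of word+word
"originorigin" contains "inorig"? Yes
Is rotation = Yes


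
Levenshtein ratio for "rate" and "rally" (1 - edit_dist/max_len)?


Word 1: "rate" (length 4)
Word 2: "rally" (length 5)
One optimal edit sequence:
  1. keep 'r'
  2. keep 'a'
  3. insert 'l'  (+1)
  4. substitute 't' -> 'l'  (+1)
  5. substitute 'e' -> 'y'  (+1)
Edit distance = 3
Max length = max(4, 5) = 5
Similarity = 1 - 3/5
= 0.4000


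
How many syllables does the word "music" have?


Word: "music"
Syllable breakdown: mu-sic
Counting: 2 parts
= 2 syllables


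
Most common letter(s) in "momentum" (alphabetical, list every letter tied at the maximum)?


Word: "momentum"
Letter counts:
  'e': 1
  'm': 3
  'n': 1
  'o': 1
  't': 1
  'u': 1
Maximum count = 3
Most frequent = 'm' (3 times each)


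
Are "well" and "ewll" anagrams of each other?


Word 1: "well" → sorted: ellw
Word 2: "ewll" → sorted: ellw
Same letters? ellw == ellw
Anagram = Yes


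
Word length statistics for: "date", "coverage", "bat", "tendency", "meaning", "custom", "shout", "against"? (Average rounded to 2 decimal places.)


Lengths: "date"=4, "coverage"=8, "bat"=3, "tendency"=8, "meaning"=7, "custom"=6, "shout"=5, "against"=7
Sum = 48, Count = 8
Average = 48/8 = 6.00
= avg=6.00, min=3, max=8


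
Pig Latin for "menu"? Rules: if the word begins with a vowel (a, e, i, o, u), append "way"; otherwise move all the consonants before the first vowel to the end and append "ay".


Word: "menu"
Starts with consonant(s) → move to end, add 'ay'
Consonant cluster: "m"
Pig Latin = "enumay"


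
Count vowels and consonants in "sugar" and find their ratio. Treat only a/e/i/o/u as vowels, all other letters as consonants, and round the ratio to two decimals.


Word: "sugar"
Vowels (a,e,i,o,u): 2
Consonants: 3
Ratio = 2/3
= 0.67


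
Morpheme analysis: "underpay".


Word: "underpay"
Morphemes: under- + pay
Each morpheme carries meaning
= 2 morphemes


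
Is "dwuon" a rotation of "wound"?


Word: "wound", Candidate: "dwuon"
Method: check if candidate is substring of word+word
"woundwound" contains "dwuon"? No
Is rotation = No


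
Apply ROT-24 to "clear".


Word: "clear"
Shift: 24
Each letter → (letter + shift) mod 26:
  'c' (2) + 24 = 0 → 'a'
  'l' (11) + 24 = 9 → 'j'
  'e' (4) + 24 = 2 → 'c'
  'a' (0) + 24 = 24 → 'y'
  'r' (17) + 24 = 15 → 'p'
Result = "ajcyp"


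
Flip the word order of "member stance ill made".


Original: "member stance ill made"
Words (1..n): member | stance | ill | made
Reversed (n..1): made | ill | stance | member
Result = "made ill stance member"
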